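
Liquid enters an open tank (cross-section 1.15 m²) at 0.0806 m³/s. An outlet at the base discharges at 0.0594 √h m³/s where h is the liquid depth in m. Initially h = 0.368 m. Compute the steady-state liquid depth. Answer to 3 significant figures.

A dh/dt = Q_in − 0.0594 √h. Steady state requires inflow = outflow:
Q_in = 0.0594 √h_ss ⇒ √h_ss = 0.0806/0.0594 = 1.3569.
h_ss = 1.3569² = 1.8412 m. (Since h₀ = 0.368 m < h_ss, the level will rise toward this value.)

1.84 m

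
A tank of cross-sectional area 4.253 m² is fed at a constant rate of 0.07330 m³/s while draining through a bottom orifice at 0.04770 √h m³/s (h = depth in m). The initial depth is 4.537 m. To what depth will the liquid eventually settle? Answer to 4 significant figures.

A dh/dt = Q_in − 0.04770 √h. Steady state requires inflow = outflow:
Q_in = 0.04770 √h_ss ⇒ √h_ss = 0.07330/0.04770 = 1.53669.
h_ss = 1.53669² = 2.36141 m. (Since h₀ = 4.537 m > h_ss, the level will fall toward this value.)

2.361 m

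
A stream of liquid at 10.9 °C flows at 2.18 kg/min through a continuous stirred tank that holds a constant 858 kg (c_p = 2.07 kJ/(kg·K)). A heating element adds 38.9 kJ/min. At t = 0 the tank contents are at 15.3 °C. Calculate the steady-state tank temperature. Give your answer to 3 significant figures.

Unsteady energy balance on the tank contents: M c_p dT/dt = ṁ c_p (T_in − T) + 38.9.
At steady state dT/dt = 0 ⇒ T_ss = T_in + Q̇/(ṁ c_p) = 10.9 + 38.9/(2.18·2.07) = 19.520 °C.

19.5 °C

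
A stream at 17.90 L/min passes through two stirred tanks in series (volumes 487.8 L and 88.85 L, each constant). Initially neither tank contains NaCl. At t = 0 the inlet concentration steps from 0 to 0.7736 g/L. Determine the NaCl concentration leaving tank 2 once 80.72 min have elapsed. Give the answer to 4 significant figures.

0.7247 g/L

Species balance on tank i: dCᵢ/dt = (Cᵢ₋₁ − Cᵢ)/τᵢ with τᵢ = Vᵢ/Q.
τ₁ = 487.8/17.90 = 27.2514 min; τ₂ = 88.85/17.90 = 4.96369 min.
Solving the cascade with C₁(0)=C₂(0)=0 gives C₂(t) = C_in[1 − (τ₁ e^(−t/τ₁) − τ₂ e^(−t/τ₂))/(τ₁ − τ₂)].
At t = 80.72: e^(−t/τ₁) = 0.0517128, e^(−t/τ₂) = 8.65880e-08.
C₂ = 0.7736·[1 − (27.2514·0.0517128 − 4.96369·8.65880e-08)/(22.2877)] = 0.7736·0.936770 = 0.724685 g/L.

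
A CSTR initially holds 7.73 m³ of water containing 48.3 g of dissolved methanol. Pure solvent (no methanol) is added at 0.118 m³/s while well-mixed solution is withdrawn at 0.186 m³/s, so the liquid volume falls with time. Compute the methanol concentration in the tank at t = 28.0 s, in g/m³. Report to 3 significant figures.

3.83 g/m³

Total volume: dV/dt = Q_in − Q_out = -0.068000 m³/s, so V(t) = 7.73 − 0.068000 t and V(28.0) = 5.8260 m³.
Species balance (pure solvent in): dm/dt = −Q_out · m/V(t).
Separate: dm/m = −Q_out dt/V(t) ⇒ ln(m/m₀) = −(Q_out/(Q_in−Q_out)) ln(V/V₀).
m = m₀ (V₀/V)^(Q_out/(Q_in−Q_out)) = 48.3 × (7.73/5.8260)^(-2.7353) = 22.286 g.
C = m/V = 22.286/5.8260 = 3.8252 g/m³.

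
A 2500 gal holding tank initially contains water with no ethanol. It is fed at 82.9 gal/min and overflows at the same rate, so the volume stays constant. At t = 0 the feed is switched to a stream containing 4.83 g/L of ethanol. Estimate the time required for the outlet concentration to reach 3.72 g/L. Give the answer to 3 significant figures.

44.3 min

Mass balance on the solute (V constant): V dC/dt = Q(C_in − C), so τ = V/Q = 30.157 min.
C(t) = C_in + (C₀ − C_in) e^(−t/τ). Set C = 3.72 and solve for t:
e^(−t/τ) = (C − C_in)/(C₀ − C_in) = (3.72 − 4.83)/(0 − 4.83) = 0.22981
t = −τ ln(…) = 30.157 × 1.4705 = 44.345 min.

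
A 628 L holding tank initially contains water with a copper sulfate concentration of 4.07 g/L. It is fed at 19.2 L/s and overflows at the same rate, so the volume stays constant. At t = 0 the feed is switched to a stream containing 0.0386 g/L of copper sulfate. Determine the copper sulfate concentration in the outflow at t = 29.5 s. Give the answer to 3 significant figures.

Unsteady species balance (constant V, well mixed): V dC/dt = Q(C_in − C).
So dC/dt = (C_in − C)/τ with τ = V/Q = 628/19.2 = 32.708 s.
This is linear first-order; C(t) = C_in + (C₀ − C_in) e^(−t/τ).
C(29.5) = 0.0386 + (4.07 − 0.0386)·e^(−29.5/32.708) = 0.0386 + (4.0314)·0.40579 = 1.6745 g/L.

1.67 g/L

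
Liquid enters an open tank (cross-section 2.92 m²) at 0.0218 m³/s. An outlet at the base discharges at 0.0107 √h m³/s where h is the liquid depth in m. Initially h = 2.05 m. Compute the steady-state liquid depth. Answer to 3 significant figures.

4.15 m

Level balance: A dh/dt = 0.0218 − 0.0107 √h. Setting dh/dt = 0:
Q_in = 0.0107 √h_ss ⇒ √h_ss = 0.0218/0.0107 = 2.0374.
h_ss = 2.0374² = 4.1509 m. (Since h₀ = 2.05 m < h_ss, the level will rise toward this value.)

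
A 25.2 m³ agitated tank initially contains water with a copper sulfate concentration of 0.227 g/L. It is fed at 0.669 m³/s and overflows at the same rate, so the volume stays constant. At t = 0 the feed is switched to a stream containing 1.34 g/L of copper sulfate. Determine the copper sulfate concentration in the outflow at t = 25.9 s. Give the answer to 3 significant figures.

0.780 g/L

Unsteady species balance (constant V, well mixed): V dC/dt = Q(C_in − C).
So dC/dt = (C_in − C)/τ with τ = V/Q = 25.2/0.669 = 37.668 s.
This is linear first-order; C(t) = C_in + (C₀ − C_in) e^(−t/τ).
C(25.9) = 1.34 + (0.227 − 1.34)·e^(−25.9/37.668) = 1.34 + (-1.1130)·0.50279 = 0.78040 g/L.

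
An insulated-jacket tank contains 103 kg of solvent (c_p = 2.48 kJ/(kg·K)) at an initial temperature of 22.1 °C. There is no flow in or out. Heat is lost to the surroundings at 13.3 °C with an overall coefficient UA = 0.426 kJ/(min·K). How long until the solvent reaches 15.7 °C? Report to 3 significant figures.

779 min

First-law balance (no shaft work): M c_p dT/dt = −UA(T − T_amb).
τ = M c_p/UA = 599.62 min; T_ss = T_amb = 13.300 °C.
T(t) = T_ss + (T₀ − T_ss)e^(−t/τ); set T = 15.7:
t = −τ ln[(T − T_ss)/(T₀ − T_ss)] = −599.62 · ln(0.27273) = 779.08 min.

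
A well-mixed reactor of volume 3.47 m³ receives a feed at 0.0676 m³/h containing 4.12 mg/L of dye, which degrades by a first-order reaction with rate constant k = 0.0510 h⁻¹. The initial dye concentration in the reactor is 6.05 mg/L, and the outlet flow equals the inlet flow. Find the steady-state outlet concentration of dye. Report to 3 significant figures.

1.14 mg/L

Accumulation = in − out − consumed: V dC/dt = Q C_in − Q C − k V C.
Steady state (dC/dt = 0): C_ss = Q C_in/(Q + kV) = C_in/(1 + kV/Q).
C_ss = 0.0676·4.12/(0.0676 + 0.0510·3.47) = 0.27851/0.24457 = 1.1388 mg/L.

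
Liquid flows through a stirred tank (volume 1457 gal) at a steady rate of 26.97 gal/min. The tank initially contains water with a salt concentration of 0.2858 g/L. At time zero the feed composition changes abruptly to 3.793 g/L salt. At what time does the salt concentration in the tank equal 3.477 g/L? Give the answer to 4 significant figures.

Species balance: V dC/dt = Q(C_in − C) ⇒ τ = V/Q = 54.0230 min.
C(t) = C_in + (C₀ − C_in) e^(−t/τ). Set C = 3.477 and solve for t:
e^(−t/τ) = (C − C_in)/(C₀ − C_in) = (3.477 − 3.793)/(0.2858 − 3.793) = 0.0901004
t = −τ ln(…) = 54.0230 × 2.40683 = 130.024 min.

130.0 min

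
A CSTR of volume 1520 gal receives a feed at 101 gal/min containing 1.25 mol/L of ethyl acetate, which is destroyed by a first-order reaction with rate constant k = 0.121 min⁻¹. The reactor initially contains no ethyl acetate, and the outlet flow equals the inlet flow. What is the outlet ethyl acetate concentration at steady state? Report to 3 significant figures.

V dC/dt = Q(C_in − C) − k V C.
Steady state (dC/dt = 0): C_ss = Q C_in/(Q + kV) = C_in/(1 + kV/Q).
C_ss = 101·1.25/(101 + 0.121·1520) = 126.25/284.92 = 0.44311 mol/L.

0.443 mol/L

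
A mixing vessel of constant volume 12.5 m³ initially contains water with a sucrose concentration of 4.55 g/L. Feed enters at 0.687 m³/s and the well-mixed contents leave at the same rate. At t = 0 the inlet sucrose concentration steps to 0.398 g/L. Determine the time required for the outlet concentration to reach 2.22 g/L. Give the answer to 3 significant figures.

Mass balance on the solute (V constant): V dC/dt = Q(C_in − C), so τ = V/Q = 18.195 s.
C(t) = C_in + (C₀ − C_in) e^(−t/τ). Set C = 2.22 and solve for t:
e^(−t/τ) = (C − C_in)/(C₀ − C_in) = (2.22 − 0.398)/(4.55 − 0.398) = 0.43882
t = −τ ln(…) = 18.195 × 0.82366 = 14.986 s.

15.0 s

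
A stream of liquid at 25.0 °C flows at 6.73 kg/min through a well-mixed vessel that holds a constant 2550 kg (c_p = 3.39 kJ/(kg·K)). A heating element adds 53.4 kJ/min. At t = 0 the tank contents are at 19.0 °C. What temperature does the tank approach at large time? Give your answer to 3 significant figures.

First-law balance (no shaft work): M c_p dT/dt = ṁ c_p (T_in − T) + 53.4.
At steady state dT/dt = 0 ⇒ T_ss = T_in + Q̇/(ṁ c_p) = 25.0 + 53.4/(6.73·3.39) = 27.341 °C.

27.3 °C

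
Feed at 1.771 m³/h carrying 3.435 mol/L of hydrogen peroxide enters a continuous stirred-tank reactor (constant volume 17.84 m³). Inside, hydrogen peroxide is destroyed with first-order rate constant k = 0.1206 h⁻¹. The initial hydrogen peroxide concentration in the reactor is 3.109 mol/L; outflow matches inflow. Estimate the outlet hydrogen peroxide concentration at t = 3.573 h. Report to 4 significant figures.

2.261 mol/L

Species balance: V dC/dt = Q C_in − Q C − k V C.
This is linear with rate a = Q/V + k = 0.219871 h⁻¹.
C_ss = Q C_in/(Q + kV) = 1.55089 mol/L; C(t) = C_ss + (C₀ − C_ss) e^(−a t).
C(3.573) = 1.55089 + (1.55811)·e^(−0.219871·3.573) = 1.55089 + (1.55811)·0.455846 = 2.26115 mol/L.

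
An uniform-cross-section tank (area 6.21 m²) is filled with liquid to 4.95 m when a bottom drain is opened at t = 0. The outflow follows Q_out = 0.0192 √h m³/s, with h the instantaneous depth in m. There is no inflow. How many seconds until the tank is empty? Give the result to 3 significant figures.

A dh/dt = −Q_out = −0.0192 √h.
∫ h^(−1/2) dh = −(0.0192/A) ∫ dt, giving 2√h = 2√h₀ − (0.0192/A) t.
Tank is empty when √h = 0: t_empty = 2A√h₀/0.0192.
t_empty = 2·6.21·√4.95/0.0192 = 12.420·2.2249/0.0192 = 1439.2 s.

1440 s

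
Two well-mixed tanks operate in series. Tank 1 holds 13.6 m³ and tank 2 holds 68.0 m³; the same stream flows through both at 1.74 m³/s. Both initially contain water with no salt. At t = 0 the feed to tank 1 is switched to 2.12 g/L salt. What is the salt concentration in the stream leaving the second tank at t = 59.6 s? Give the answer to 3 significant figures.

Species balance on tank i: dCᵢ/dt = (Cᵢ₋₁ − Cᵢ)/τᵢ with τᵢ = Vᵢ/Q.
τ₁ = 13.6/1.74 = 7.8161 s; τ₂ = 68.0/1.74 = 39.080 s.
Solving the cascade with C₁(0)=C₂(0)=0 gives C₂(t) = C_in[1 − (τ₁ e^(−t/τ₁) − τ₂ e^(−t/τ₂))/(τ₁ − τ₂)].
At t = 59.6: e^(−t/τ₁) = 0.00048795, e^(−t/τ₂) = 0.21761.
C₂ = 2.12·[1 − (7.8161·0.00048795 − 39.080·0.21761)/(-31.264)] = 2.12·0.72811 = 1.5436 g/L.

1.54 g/L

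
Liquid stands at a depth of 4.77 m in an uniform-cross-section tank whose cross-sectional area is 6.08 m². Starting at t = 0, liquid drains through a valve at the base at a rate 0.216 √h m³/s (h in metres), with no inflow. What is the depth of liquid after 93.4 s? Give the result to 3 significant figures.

0.276 m

A dh/dt = −Q_out = −0.216 √h.
∫ h^(−1/2) dh = −(0.216/A) ∫ dt, giving 2√h = 2√h₀ − (0.216/A) t.
√h = √4.77 − 0.216·93.4/(2·6.08) = 2.1840 − 1.6591 = 0.52495.
h = 0.52495² = 0.27558 m.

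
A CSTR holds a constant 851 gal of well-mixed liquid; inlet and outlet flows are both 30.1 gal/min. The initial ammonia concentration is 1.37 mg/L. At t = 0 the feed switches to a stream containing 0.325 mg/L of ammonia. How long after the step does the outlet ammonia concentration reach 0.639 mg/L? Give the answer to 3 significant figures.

34.0 min

Species balance: V dC/dt = Q(C_in − C) ⇒ τ = V/Q = 28.272 min.
C(t) = C_in + (C₀ − C_in) e^(−t/τ). Set C = 0.639 and solve for t:
e^(−t/τ) = (C − C_in)/(C₀ − C_in) = (0.639 − 0.325)/(1.37 − 0.325) = 0.30048
t = −τ ln(…) = 28.272 × 1.2024 = 33.994 min.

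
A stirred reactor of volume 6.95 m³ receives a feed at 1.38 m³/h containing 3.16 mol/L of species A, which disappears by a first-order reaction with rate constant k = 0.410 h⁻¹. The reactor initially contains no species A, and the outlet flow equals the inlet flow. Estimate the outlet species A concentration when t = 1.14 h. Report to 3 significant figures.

0.516 mol/L

Accumulation = in − out − consumed: V dC/dt = Q C_in − Q C − k V C.
This is linear with rate a = Q/V + k = 0.60856 h⁻¹.
C_ss = Q C_in/(Q + kV) = 1.0310 mol/L; C(t) = C_ss + (C₀ − C_ss) e^(−a t).
C(1.14) = 1.0310 + (-1.0310)·e^(−0.60856·1.14) = 1.0310 + (-1.0310)·0.49969 = 0.51584 mol/L.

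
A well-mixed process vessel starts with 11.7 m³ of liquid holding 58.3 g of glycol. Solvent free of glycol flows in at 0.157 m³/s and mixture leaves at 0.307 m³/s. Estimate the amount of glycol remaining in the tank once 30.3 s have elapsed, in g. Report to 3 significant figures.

Total volume: dV/dt = Q_in − Q_out = -0.15000 m³/s, so V(t) = 11.7 − 0.15000 t and V(30.3) = 7.1550 m³.
Species balance (pure solvent in): dm/dt = −Q_out · m/V(t).
dm/m = −Q_out dt/(V₀ − 0.15000 t); integrating gives ln(m/m₀) = −(Q_out/(Q_in−Q_out)) ln(V/V₀).
m = m₀ (V₀/V)^(Q_out/(Q_in−Q_out)) = 58.3 × (11.7/7.1550)^(-2.0467) = 21.308 g.

21.3 g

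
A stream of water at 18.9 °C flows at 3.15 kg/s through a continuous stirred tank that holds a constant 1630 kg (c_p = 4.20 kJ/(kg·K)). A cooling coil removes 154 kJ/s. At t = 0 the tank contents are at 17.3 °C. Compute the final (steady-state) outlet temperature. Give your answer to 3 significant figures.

7.26 °C

Unsteady energy balance on the tank contents: M c_p dT/dt = ṁ c_p (T_in − T) − 154.
At steady state dT/dt = 0 ⇒ T_ss = T_in − Q̇/(ṁ c_p) = 18.9 − 154/(3.15·4.20) = 7.2598 °C.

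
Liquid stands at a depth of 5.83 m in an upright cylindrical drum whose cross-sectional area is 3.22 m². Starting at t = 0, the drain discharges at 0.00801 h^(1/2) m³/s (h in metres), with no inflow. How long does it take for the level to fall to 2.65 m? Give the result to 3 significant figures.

632 s

With no inflow, A dh/dt = −0.00801 √h.
∫ h^(−1/2) dh = −(0.00801/A) ∫ dt, giving 2√h = 2√h₀ − (0.00801/A) t.
t = 2A(√h₀ − √h)/0.00801 = 2·3.22·(√5.83 − √2.65)/0.00801
  = 6.4400 × (2.4145 − 1.6279) / 0.00801 = 632.47 s.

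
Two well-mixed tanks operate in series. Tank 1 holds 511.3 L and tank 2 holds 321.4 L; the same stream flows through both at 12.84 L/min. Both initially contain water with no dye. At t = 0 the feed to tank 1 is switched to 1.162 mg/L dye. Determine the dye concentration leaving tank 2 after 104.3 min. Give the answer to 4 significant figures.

0.9645 mg/L

Species balance on tank i: dCᵢ/dt = (Cᵢ₋₁ − Cᵢ)/τᵢ with τᵢ = Vᵢ/Q.
τ₁ = 511.3/12.84 = 39.8209 min; τ₂ = 321.4/12.84 = 25.0312 min.
Tank 1: C₁ = C_in(1 − e^(−t/τ₁)). Tank 2 (τ₁ ≠ τ₂): C₂ = C_in[1 − (τ₁ e^(−t/τ₁) − τ₂ e^(−t/τ₂))/(τ₁ − τ₂)].
At t = 104.3: e^(−t/τ₁) = 0.0728590, e^(−t/τ₂) = 0.0155017.
C₂ = 1.162·[1 − (39.8209·0.0728590 − 25.0312·0.0155017)/(14.7897)] = 1.162·0.830065 = 0.964536 mg/L.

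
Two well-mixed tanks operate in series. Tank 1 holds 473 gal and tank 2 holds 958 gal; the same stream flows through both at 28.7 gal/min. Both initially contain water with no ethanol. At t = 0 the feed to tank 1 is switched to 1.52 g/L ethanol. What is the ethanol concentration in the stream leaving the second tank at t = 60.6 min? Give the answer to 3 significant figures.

1.07 g/L

Species balance on tank i: dCᵢ/dt = (Cᵢ₋₁ − Cᵢ)/τᵢ with τᵢ = Vᵢ/Q.
τ₁ = 473/28.7 = 16.481 min; τ₂ = 958/28.7 = 33.380 min.
Solving the cascade with C₁(0)=C₂(0)=0 gives C₂(t) = C_in[1 − (τ₁ e^(−t/τ₁) − τ₂ e^(−t/τ₂))/(τ₁ − τ₂)].
At t = 60.6: e^(−t/τ₁) = 0.025299, e^(−t/τ₂) = 0.16276.
C₂ = 1.52·[1 − (16.481·0.025299 − 33.380·0.16276)/(-16.899)] = 1.52·0.70318 = 1.0688 g/L.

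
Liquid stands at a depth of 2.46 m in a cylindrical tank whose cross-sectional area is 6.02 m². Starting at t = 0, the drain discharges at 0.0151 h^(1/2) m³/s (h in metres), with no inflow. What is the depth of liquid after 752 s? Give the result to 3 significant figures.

0.391 m

A dh/dt = −Q_out = −0.0151 √h.
Separate and integrate: 2(√h − √h₀) = −(0.0151/A) t.
√h = √2.46 − 0.0151·752/(2·6.02) = 1.5684 − 0.94312 = 0.62532.
h = 0.62532² = 0.39102 m.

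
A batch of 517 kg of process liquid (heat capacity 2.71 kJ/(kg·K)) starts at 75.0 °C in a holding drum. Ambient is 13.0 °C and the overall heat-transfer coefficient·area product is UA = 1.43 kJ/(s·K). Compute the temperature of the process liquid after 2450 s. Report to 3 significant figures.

Lumped-capacitance energy balance: M c_p dT/dt = UA(T_amb − T).
dT/dt = (T_ss − T)/τ with T_ss = T_amb = 13.000 °C, τ = M c_p/UA = 517·2.71/1.43 = 979.77 s.
Integrating: T(t) = T_ss + (T₀ − T_ss) e^(−t/τ).
T(2450) = 13.000 + (62.000)·0.082037 = 18.086 °C.

18.1 °C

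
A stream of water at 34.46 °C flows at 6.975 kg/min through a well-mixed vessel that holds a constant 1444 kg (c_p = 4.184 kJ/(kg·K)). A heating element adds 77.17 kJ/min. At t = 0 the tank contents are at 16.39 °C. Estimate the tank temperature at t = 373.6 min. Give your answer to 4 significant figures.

33.70 °C

Unsteady energy balance on the tank contents: M c_p dT/dt = ṁ c_p (T_in − T) + 77.17.
τ = M/ṁ = 207.025 min; T_ss = T_in + Q̇/(ṁ c_p) = 34.46 + 77.17/(6.975·4.184) = 37.1043 °C.
Integrating: T(t) = T_ss + (T₀ − T_ss) e^(−t/τ).
T(373.6) = 37.1043 + (-20.7143)·e^(−373.6/207.025) = 37.1043 + (-20.7143)·0.164538 = 33.6960 °C.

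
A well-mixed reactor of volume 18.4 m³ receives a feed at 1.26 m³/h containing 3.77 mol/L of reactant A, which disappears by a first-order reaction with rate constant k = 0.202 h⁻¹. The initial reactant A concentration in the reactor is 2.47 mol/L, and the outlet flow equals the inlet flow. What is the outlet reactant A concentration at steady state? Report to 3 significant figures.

0.954 mol/L

V dC/dt = Q(C_in − C) − k V C.
At steady state: 0 = Q C_in − (Q + kV) C_ss, so C_ss = Q C_in/(Q + kV).
C_ss = 1.26·3.77/(1.26 + 0.202·18.4) = 4.7502/4.9768 = 0.95447 mol/L.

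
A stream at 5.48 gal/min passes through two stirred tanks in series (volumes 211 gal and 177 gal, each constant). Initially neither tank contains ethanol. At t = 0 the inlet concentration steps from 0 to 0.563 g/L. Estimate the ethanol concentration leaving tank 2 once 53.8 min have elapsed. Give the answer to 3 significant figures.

0.253 g/L

Time constants: τᵢ = Vᵢ/Q for each well-mixed tank.
τ₁ = 211/5.48 = 38.504 min; τ₂ = 177/5.48 = 32.299 min.
Solving the cascade with C₁(0)=C₂(0)=0 gives C₂(t) = C_in[1 − (τ₁ e^(−t/τ₁) − τ₂ e^(−t/τ₂))/(τ₁ − τ₂)].
At t = 53.8: e^(−t/τ₁) = 0.24727, e^(−t/τ₂) = 0.18906.
C₂ = 0.563·[1 − (38.504·0.24727 − 32.299·0.18906)/(6.2044)] = 0.563·0.44971 = 0.25319 g/L.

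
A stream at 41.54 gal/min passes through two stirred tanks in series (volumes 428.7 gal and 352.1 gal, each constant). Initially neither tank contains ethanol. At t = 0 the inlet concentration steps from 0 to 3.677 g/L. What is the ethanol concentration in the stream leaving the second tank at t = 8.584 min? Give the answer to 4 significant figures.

0.8587 g/L

Species balance on tank i: dCᵢ/dt = (Cᵢ₋₁ − Cᵢ)/τᵢ with τᵢ = Vᵢ/Q.
τ₁ = 428.7/41.54 = 10.3202 min; τ₂ = 352.1/41.54 = 8.47617 min.
Solving the cascade with C₁(0)=C₂(0)=0 gives C₂(t) = C_in[1 − (τ₁ e^(−t/τ₁) − τ₂ e^(−t/τ₂))/(τ₁ − τ₂)].
At t = 8.584: e^(−t/τ₁) = 0.435279, e^(−t/τ₂) = 0.363229.
C₂ = 3.677·[1 − (10.3202·0.435279 − 8.47617·0.363229)/(1.84401)] = 3.677·0.233538 = 0.858718 g/L.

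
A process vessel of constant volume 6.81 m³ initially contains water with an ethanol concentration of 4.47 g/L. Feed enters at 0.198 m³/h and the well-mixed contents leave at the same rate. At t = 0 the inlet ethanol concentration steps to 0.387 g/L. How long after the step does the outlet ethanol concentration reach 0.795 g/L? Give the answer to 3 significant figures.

Species balance: V dC/dt = Q(C_in − C) ⇒ τ = V/Q = 34.394 h.
C(t) = C_in + (C₀ − C_in) e^(−t/τ). Set C = 0.795 and solve for t:
e^(−t/τ) = (C − C_in)/(C₀ − C_in) = (0.795 − 0.387)/(4.47 − 0.387) = 0.099927
t = −τ ln(…) = 34.394 × 2.3033 = 79.220 h.

79.2 h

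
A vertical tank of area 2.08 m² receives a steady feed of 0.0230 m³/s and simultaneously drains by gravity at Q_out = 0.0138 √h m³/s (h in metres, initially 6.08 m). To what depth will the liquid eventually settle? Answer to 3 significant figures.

2.78 m

Level balance: A dh/dt = 0.0230 − 0.0138 √h. Setting dh/dt = 0:
Q_in = 0.0138 √h_ss ⇒ √h_ss = 0.0230/0.0138 = 1.6667.
h_ss = 1.6667² = 2.7778 m. (Since h₀ = 6.08 m > h_ss, the level will fall toward this value.)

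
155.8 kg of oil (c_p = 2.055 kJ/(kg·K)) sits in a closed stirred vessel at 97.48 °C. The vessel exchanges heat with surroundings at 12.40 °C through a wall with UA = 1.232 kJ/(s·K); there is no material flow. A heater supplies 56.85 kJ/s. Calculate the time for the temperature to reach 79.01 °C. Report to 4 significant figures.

167.1 s

M c_p dT/dt = −UA(T − T_amb) + Q̇.
τ = M c_p/UA = 259.877 s; T_ss = T_amb + Q̇/UA = 12.40 + 56.85/1.232 = 58.5445 °C.
T(t) = T_ss + (T₀ − T_ss)e^(−t/τ); set T = 79.01:
t = −τ ln[(T − T_ss)/(T₀ − T_ss)] = −259.877 · ln(0.525626) = 167.144 s.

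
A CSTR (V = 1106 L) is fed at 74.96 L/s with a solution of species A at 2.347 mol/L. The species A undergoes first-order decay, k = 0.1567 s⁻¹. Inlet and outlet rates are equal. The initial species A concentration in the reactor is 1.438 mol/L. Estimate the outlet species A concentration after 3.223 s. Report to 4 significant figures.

V dC/dt = Q(C_in − C) − k V C.
This is linear with rate a = Q/V + k = 0.224476 s⁻¹.
C_ss = Q C_in/(Q + kV) = 0.708628 mol/L; C(t) = C_ss + (C₀ − C_ss) e^(−a t).
C(3.223) = 0.708628 + (0.729372)·e^(−0.224476·3.223) = 0.708628 + (0.729372)·0.485059 = 1.06242 mol/L.

1.062 mol/L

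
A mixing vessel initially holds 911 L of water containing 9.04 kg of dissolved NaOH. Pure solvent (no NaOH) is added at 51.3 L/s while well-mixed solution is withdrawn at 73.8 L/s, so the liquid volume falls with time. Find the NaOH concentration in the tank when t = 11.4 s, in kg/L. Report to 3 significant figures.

0.00467 kg/L

Total volume: dV/dt = Q_in − Q_out = -22.500 L/s, so V(t) = 911 − 22.500 t and V(11.4) = 654.50 L.
Species balance (pure solvent in): dm/dt = −Q_out · m/V(t).
Separate: dm/m = −Q_out dt/V(t) ⇒ ln(m/m₀) = −(Q_out/(Q_in−Q_out)) ln(V/V₀).
m = m₀ (V₀/V)^(Q_out/(Q_in−Q_out)) = 9.04 × (911/654.50)^(-3.2800) = 3.0558 kg.
C = m/V = 3.0558/654.50 = 0.0046690 kg/L.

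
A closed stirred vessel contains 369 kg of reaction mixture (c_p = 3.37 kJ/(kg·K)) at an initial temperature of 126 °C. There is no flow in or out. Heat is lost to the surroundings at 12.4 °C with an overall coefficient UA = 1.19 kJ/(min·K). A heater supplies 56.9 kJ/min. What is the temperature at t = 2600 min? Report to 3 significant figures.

65.7 °C

M c_p dT/dt = −UA(T − T_amb) + Q̇.
dT/dt = (T_ss − T)/τ with T_ss = T_amb + Q̇/UA = 12.4 + 56.9/1.19 = 60.215 °C, τ = M c_p/UA = 369·3.37/1.19 = 1045.0 min.
This is linear first-order; T(t) = T_ss + (T₀ − T_ss) e^(−t/τ).
T(2600) = 60.215 + (65.785)·0.083069 = 65.680 °C.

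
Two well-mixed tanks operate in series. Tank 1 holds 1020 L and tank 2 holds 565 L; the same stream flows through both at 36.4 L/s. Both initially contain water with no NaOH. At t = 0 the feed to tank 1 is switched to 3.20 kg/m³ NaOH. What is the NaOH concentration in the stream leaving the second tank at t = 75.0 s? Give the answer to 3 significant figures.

2.74 kg/m³

Species balance on tank i: dCᵢ/dt = (Cᵢ₋₁ − Cᵢ)/τᵢ with τᵢ = Vᵢ/Q.
τ₁ = 1020/36.4 = 28.022 s; τ₂ = 565/36.4 = 15.522 s.
Tank 1: C₁ = C_in(1 − e^(−t/τ₁)). Tank 2 (τ₁ ≠ τ₂): C₂ = C_in[1 − (τ₁ e^(−t/τ₁) − τ₂ e^(−t/τ₂))/(τ₁ − τ₂)].
At t = 75.0: e^(−t/τ₁) = 0.068806, e^(−t/τ₂) = 0.0079717.
C₂ = 3.20·[1 − (28.022·0.068806 − 15.522·0.0079717)/(12.500)] = 3.20·0.85565 = 2.7381 kg/m³.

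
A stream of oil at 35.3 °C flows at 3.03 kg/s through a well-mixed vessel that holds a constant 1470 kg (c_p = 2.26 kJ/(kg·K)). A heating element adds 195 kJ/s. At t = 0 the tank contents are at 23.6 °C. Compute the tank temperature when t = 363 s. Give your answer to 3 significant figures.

44.8 °C

M c_p dT/dt = ṁ c_p (T_in − T) + Q̇.
Rearrange: dT/dt = (T_ss − T)/τ with τ = M/ṁ = 485.15 s and T_ss = T_in + Q̇/(ṁ c_p) = 63.776 °C.
T approaches T_ss exponentially: T(t) = T_ss + (T₀ − T_ss) e^(−t/τ).
T(363) = 63.776 + (-40.176)·e^(−363/485.15) = 63.776 + (-40.176)·0.47321 = 44.765 °C.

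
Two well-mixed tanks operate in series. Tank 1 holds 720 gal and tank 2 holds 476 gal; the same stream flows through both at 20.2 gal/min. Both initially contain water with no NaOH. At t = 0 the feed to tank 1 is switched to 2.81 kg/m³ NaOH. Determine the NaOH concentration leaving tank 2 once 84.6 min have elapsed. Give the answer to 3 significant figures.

Time constants: τᵢ = Vᵢ/Q for each well-mixed tank.
τ₁ = 720/20.2 = 35.644 min; τ₂ = 476/20.2 = 23.564 min.
Tank 1: C₁ = C_in(1 − e^(−t/τ₁)). Tank 2 (τ₁ ≠ τ₂): C₂ = C_in[1 − (τ₁ e^(−t/τ₁) − τ₂ e^(−t/τ₂))/(τ₁ − τ₂)].
At t = 84.6: e^(−t/τ₁) = 0.093154, e^(−t/τ₂) = 0.027594.
C₂ = 2.81·[1 − (35.644·0.093154 − 23.564·0.027594)/(12.079)] = 2.81·0.77895 = 2.1888 kg/m³.

2.19 kg/m³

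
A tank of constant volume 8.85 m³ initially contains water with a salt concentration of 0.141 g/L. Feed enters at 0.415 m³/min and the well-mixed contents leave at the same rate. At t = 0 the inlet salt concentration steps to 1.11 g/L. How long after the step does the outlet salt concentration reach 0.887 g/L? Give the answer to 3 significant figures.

Species balance: V dC/dt = Q(C_in − C) ⇒ τ = V/Q = 21.325 min.
C(t) = C_in + (C₀ − C_in) e^(−t/τ). Set C = 0.887 and solve for t:
e^(−t/τ) = (C − C_in)/(C₀ − C_in) = (0.887 − 1.11)/(0.141 − 1.11) = 0.23013
t = −τ ln(…) = 21.325 × 1.4691 = 31.329 min.

31.3 min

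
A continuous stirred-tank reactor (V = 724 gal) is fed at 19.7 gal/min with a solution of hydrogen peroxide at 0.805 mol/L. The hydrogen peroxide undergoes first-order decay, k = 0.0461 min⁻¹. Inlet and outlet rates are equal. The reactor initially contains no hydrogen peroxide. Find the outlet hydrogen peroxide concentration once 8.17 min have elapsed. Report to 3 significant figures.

Accumulation = in − out − consumed: V dC/dt = Q C_in − Q C − k V C.
This is linear with rate a = Q/V + k = 0.073310 min⁻¹.
C_ss = Q C_in/(Q + kV) = 0.29879 mol/L; C(t) = C_ss + (C₀ − C_ss) e^(−a t).
C(8.17) = 0.29879 + (-0.29879)·e^(−0.073310·8.17) = 0.29879 + (-0.29879)·0.54939 = 0.13464 mol/L.

0.135 mol/L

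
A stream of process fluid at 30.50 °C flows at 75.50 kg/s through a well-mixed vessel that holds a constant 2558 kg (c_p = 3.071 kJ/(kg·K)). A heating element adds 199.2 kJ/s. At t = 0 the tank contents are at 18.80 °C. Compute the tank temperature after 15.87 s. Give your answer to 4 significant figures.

23.50 °C

M c_p dT/dt = ṁ c_p (T_in − T) + Q̇.
τ = M/ṁ = 33.8808 s; T_ss = T_in + Q̇/(ṁ c_p) = 30.50 + 199.2/(75.50·3.071) = 31.3591 °C.
T approaches T_ss exponentially: T(t) = T_ss + (T₀ − T_ss) e^(−t/τ).
T(15.87) = 31.3591 + (-12.5591)·e^(−15.87/33.8808) = 31.3591 + (-12.5591)·0.625999 = 23.4971 °C.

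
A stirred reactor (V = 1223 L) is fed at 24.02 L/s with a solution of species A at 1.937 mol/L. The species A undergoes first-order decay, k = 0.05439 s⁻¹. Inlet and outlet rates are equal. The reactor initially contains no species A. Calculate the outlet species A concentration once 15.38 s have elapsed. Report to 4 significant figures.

0.3493 mol/L

Accumulation = in − out − consumed: V dC/dt = Q C_in − Q C − k V C.
dC/dt = (Q/V) C_in − (Q/V + k) C; effective rate a = Q/V + k = 0.0196402 + 0.05439 = 0.0740302 s⁻¹.
C_ss = Q C_in/(Q + kV) = 0.513886 mol/L; C(t) = C_ss + (C₀ − C_ss) e^(−a t).
C(15.38) = 0.513886 + (-0.513886)·e^(−0.0740302·15.38) = 0.513886 + (-0.513886)·0.320272 = 0.349303 mol/L.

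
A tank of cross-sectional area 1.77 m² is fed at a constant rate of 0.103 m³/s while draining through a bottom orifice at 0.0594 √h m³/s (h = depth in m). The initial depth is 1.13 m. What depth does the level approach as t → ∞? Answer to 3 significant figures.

3.01 m

A dh/dt = Q_in − 0.0594 √h. Steady state requires inflow = outflow:
Q_in = 0.0594 √h_ss ⇒ √h_ss = 0.103/0.0594 = 1.7340.
h_ss = 1.7340² = 3.0068 m. (Since h₀ = 1.13 m < h_ss, the level will rise toward this value.)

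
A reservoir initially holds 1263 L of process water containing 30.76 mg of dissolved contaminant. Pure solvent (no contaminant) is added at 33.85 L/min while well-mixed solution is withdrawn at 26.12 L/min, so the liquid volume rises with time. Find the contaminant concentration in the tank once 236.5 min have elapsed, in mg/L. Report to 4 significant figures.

Total volume: dV/dt = Q_in − Q_out = 7.73000 L/min, so V(t) = 1263 + 7.73000 t and V(236.5) = 3091.15 L.
No contaminant enters, so dm/dt = −Q_out · (m/V).
Separate: dm/m = −Q_out dt/V(t) ⇒ ln(m/m₀) = −(Q_out/(Q_in−Q_out)) ln(V/V₀).
m = m₀ (V₀/V)^(Q_out/(Q_in−Q_out)) = 30.76 × (1263/3091.15)^(3.37904) = 1.49451 mg.
C = m/V = 1.49451/3091.15 = 0.000483480 mg/L.

0.0004835 mg/L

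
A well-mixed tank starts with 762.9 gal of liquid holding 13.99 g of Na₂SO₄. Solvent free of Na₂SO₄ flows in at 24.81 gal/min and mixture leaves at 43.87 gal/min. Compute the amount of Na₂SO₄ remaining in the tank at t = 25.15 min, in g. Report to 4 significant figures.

1.434 g

Total volume: dV/dt = Q_in − Q_out = -19.0600 gal/min, so V(t) = 762.9 − 19.0600 t and V(25.15) = 283.541 gal.
No Na₂SO₄ enters, so dm/dt = −Q_out · (m/V).
Separate: dm/m = −Q_out dt/V(t) ⇒ ln(m/m₀) = −(Q_out/(Q_in−Q_out)) ln(V/V₀).
m = m₀ (V₀/V)^(Q_out/(Q_in−Q_out)) = 13.99 × (762.9/283.541)^(-2.30168) = 1.43363 g.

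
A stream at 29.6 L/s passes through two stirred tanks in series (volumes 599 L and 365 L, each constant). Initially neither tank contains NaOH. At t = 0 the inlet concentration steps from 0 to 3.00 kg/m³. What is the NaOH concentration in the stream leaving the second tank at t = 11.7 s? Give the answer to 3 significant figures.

Time constants: τᵢ = Vᵢ/Q for each well-mixed tank.
τ₁ = 599/29.6 = 20.236 s; τ₂ = 365/29.6 = 12.331 s.
Tank 1: C₁ = C_in(1 − e^(−t/τ₁)). Tank 2 (τ₁ ≠ τ₂): C₂ = C_in[1 − (τ₁ e^(−t/τ₁) − τ₂ e^(−t/τ₂))/(τ₁ − τ₂)].
At t = 11.7: e^(−t/τ₁) = 0.56093, e^(−t/τ₂) = 0.38720.
C₂ = 3.00·[1 − (20.236·0.56093 − 12.331·0.38720)/(7.9054)] = 3.00·0.16808 = 0.50425 kg/m³.

0.504 kg/m³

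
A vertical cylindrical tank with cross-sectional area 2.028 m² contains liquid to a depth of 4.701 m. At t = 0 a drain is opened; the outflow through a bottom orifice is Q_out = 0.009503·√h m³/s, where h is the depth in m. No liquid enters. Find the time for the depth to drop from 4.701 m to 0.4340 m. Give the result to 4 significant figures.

Accumulation of liquid (constant cross-section A): A dh/dt = −0.009503 √h.
∫ h^(−1/2) dh = −(0.009503/A) ∫ dt, giving 2√h = 2√h₀ − (0.009503/A) t.
t = 2A(√h₀ − √h)/0.009503 = 2·2.028·(√4.701 − √0.4340)/0.009503
  = 4.05600 × (2.16818 − 0.658787) / 0.009503 = 644.228 s.

644.2 s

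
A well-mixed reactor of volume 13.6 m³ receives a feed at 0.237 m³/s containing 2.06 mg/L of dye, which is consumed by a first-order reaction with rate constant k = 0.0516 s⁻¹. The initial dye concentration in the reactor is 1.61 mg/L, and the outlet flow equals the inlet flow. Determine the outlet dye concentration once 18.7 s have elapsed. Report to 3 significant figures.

0.820 mg/L

Species balance: V dC/dt = Q C_in − Q C − k V C.
This is linear with rate a = Q/V + k = 0.069026 s⁻¹.
C_ss = Q C_in/(Q + kV) = 0.52007 mg/L; C(t) = C_ss + (C₀ − C_ss) e^(−a t).
C(18.7) = 0.52007 + (1.0899)·e^(−0.069026·18.7) = 0.52007 + (1.0899)·0.27505 = 0.81986 mg/L.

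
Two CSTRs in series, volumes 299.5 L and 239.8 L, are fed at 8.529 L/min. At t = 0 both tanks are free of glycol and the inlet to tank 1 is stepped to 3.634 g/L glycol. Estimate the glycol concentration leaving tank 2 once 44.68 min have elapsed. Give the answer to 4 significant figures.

1.506 g/L

Time constants: τᵢ = Vᵢ/Q for each well-mixed tank.
τ₁ = 299.5/8.529 = 35.1155 min; τ₂ = 239.8/8.529 = 28.1158 min.
Solving the cascade with C₁(0)=C₂(0)=0 gives C₂(t) = C_in[1 − (τ₁ e^(−t/τ₁) − τ₂ e^(−t/τ₂))/(τ₁ − τ₂)].
At t = 44.68: e^(−t/τ₁) = 0.280166, e^(−t/τ₂) = 0.204101.
C₂ = 3.634·[1 − (35.1155·0.280166 − 28.1158·0.204101)/(6.99965)] = 3.634·0.414300 = 1.50557 g/L.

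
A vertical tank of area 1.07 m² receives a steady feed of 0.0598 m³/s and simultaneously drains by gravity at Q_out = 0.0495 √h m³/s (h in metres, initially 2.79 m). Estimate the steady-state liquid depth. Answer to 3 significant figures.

Accumulation of liquid (constant cross-section A): A dh/dt = Q_in − 0.0495 √h. At steady state dh/dt = 0:
Q_in = 0.0495 √h_ss ⇒ √h_ss = 0.0598/0.0495 = 1.2081.
h_ss = 1.2081² = 1.4595 m. (Since h₀ = 2.79 m > h_ss, the level will fall toward this value.)

1.46 m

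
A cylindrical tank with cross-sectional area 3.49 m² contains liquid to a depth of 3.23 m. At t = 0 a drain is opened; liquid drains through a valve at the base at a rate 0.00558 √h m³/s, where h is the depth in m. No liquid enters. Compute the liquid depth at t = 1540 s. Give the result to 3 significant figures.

A dh/dt = −Q_out = −0.00558 √h.
This is separable: 2 d(√h)/dt = −0.00558/A, so √h = √h₀ − (0.00558/(2A)) t.
√h = √3.23 − 0.00558·1540/(2·3.49) = 1.7972 − 1.2311 = 0.56610.
h = 0.56610² = 0.32047 m.

0.320 m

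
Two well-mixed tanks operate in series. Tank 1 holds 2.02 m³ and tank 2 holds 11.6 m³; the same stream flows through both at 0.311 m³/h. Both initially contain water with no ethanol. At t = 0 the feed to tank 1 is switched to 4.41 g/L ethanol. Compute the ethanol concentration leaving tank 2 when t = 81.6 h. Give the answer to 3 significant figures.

3.81 g/L

Each tank obeys Vᵢ dCᵢ/dt = Q(Cᵢ₋₁ − Cᵢ), so τᵢ = Vᵢ/Q.
τ₁ = 2.02/0.311 = 6.4952 h; τ₂ = 11.6/0.311 = 37.299 h.
Solving the cascade with C₁(0)=C₂(0)=0 gives C₂(t) = C_in[1 − (τ₁ e^(−t/τ₁) − τ₂ e^(−t/τ₂))/(τ₁ − τ₂)].
At t = 81.6: e^(−t/τ₁) = 3.4985e-06, e^(−t/τ₂) = 0.11217.
C₂ = 4.41·[1 − (6.4952·3.4985e-06 − 37.299·0.11217)/(-30.804)] = 4.41·0.86418 = 3.8110 g/L.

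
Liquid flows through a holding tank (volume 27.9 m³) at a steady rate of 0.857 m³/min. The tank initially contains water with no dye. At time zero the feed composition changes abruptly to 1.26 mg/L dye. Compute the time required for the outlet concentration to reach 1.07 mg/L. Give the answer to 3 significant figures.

Species balance: V dC/dt = Q(C_in − C) ⇒ τ = V/Q = 32.555 min.
C(t) = C_in + (C₀ − C_in) e^(−t/τ). Set C = 1.07 and solve for t:
e^(−t/τ) = (C − C_in)/(C₀ − C_in) = (1.07 − 1.26)/(0 − 1.26) = 0.15079
t = −τ ln(…) = 32.555 × 1.8918 = 61.590 min.

61.6 min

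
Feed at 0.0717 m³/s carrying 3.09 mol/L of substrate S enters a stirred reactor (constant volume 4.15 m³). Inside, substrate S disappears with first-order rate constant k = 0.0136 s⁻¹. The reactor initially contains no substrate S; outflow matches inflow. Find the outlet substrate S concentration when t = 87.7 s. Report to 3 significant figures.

1.61 mol/L

Species balance: V dC/dt = Q C_in − Q C − k V C.
dC/dt = (Q/V) C_in − (Q/V + k) C; effective rate a = Q/V + k = 0.017277 + 0.0136 = 0.030877 s⁻¹.
C_ss = Q C_in/(Q + kV) = 1.7290 mol/L; C(t) = C_ss + (C₀ − C_ss) e^(−a t).
C(87.7) = 1.7290 + (-1.7290)·e^(−0.030877·87.7) = 1.7290 + (-1.7290)·0.066675 = 1.6137 mol/L.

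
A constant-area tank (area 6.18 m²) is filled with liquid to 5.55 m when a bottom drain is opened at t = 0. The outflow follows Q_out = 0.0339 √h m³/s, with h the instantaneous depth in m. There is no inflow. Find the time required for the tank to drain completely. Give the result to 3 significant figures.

859 s

Mass balance (ρ constant): A dh/dt = −0.0339 √h.
∫ h^(−1/2) dh = −(0.0339/A) ∫ dt, giving 2√h = 2√h₀ − (0.0339/A) t.
Tank is empty when √h = 0: t_empty = 2A√h₀/0.0339.
t_empty = 2·6.18·√5.55/0.0339 = 12.360·2.3558/0.0339 = 858.94 s.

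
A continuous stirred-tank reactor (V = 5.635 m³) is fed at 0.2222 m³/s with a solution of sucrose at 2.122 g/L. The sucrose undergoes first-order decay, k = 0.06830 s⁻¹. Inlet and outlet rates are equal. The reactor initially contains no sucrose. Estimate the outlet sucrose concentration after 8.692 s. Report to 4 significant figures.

Accumulation = in − out − consumed: V dC/dt = Q C_in − Q C − k V C.
dC/dt = (Q/V) C_in − (Q/V + k) C; effective rate a = Q/V + k = 0.0394321 + 0.06830 = 0.107732 s⁻¹.
C_ss = Q C_in/(Q + kV) = 0.776695 g/L; C(t) = C_ss + (C₀ − C_ss) e^(−a t).
C(8.692) = 0.776695 + (-0.776695)·e^(−0.107732·8.692) = 0.776695 + (-0.776695)·0.392034 = 0.472204 g/L.

0.4722 g/L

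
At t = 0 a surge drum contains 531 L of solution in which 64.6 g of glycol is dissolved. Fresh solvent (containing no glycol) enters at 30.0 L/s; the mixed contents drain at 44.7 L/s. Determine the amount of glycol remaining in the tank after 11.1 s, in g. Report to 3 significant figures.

21.2 g

Total volume: dV/dt = Q_in − Q_out = -14.700 L/s, so V(t) = 531 − 14.700 t and V(11.1) = 367.83 L.
No glycol enters, so dm/dt = −Q_out · (m/V).
Separate: dm/m = −Q_out dt/V(t) ⇒ ln(m/m₀) = −(Q_out/(Q_in−Q_out)) ln(V/V₀).
m = m₀ (V₀/V)^(Q_out/(Q_in−Q_out)) = 64.6 × (531/367.83)^(-3.0408) = 21.154 g.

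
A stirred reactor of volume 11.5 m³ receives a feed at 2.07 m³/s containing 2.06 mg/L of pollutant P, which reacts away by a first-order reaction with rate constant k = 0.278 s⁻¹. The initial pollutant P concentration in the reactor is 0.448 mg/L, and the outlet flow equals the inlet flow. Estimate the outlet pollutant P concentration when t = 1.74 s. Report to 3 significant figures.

Species balance: V dC/dt = Q C_in − Q C − k V C.
dC/dt = (Q/V) C_in − (Q/V + k) C; effective rate a = Q/V + k = 0.18000 + 0.278 = 0.45800 s⁻¹.
C_ss = Q C_in/(Q + kV) = 0.80961 mg/L; C(t) = C_ss + (C₀ − C_ss) e^(−a t).
C(1.74) = 0.80961 + (-0.36161)·e^(−0.45800·1.74) = 0.80961 + (-0.36161)·0.45072 = 0.64663 mg/L.

0.647 mg/L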